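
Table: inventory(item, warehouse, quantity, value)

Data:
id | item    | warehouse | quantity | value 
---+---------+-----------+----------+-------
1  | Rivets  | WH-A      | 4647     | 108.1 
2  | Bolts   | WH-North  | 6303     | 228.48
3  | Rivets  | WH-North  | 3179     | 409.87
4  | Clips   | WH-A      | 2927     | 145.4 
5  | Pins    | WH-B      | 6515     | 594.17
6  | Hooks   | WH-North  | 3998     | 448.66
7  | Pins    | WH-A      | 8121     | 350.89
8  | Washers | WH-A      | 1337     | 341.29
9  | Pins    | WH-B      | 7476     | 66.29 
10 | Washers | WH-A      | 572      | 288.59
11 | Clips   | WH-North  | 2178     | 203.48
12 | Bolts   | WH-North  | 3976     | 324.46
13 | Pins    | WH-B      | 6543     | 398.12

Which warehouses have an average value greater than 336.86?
SELECT warehouse, AVG(value)
FROM inventory
GROUP BY warehouse
HAVING AVG(value) > 336.86

Result:
  WH-B: avg=352.86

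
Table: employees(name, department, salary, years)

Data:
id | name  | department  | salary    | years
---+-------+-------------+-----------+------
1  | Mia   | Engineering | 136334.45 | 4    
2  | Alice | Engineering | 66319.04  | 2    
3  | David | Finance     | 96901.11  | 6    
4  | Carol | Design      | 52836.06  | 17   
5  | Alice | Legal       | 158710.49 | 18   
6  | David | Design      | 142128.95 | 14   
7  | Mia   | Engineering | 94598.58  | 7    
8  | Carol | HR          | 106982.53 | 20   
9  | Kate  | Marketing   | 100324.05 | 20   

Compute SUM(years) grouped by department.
SELECT department, SUM(years) as result
FROM employees
GROUP BY department

Result:
  Design: 31
  Engineering: 13
  Finance: 6
  HR: 20
  Legal: 18
  Marketing: 20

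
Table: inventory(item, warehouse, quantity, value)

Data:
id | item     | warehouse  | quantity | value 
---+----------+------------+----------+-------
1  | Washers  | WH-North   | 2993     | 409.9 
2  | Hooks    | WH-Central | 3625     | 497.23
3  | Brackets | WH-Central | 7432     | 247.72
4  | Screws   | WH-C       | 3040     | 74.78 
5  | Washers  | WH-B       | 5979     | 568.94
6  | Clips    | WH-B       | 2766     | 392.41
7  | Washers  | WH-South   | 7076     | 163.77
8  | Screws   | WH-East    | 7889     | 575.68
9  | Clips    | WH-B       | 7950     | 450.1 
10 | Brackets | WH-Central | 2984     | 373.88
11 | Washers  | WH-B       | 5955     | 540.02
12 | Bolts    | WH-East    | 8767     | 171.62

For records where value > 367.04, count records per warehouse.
SELECT warehouse, COUNT(*)
FROM inventory
WHERE value > 367.04
GROUP BY warehouse

Note: WHERE filters rows before grouping.

Result:
  WH-B: 4
  WH-Central: 2
  WH-East: 1
  WH-North: 1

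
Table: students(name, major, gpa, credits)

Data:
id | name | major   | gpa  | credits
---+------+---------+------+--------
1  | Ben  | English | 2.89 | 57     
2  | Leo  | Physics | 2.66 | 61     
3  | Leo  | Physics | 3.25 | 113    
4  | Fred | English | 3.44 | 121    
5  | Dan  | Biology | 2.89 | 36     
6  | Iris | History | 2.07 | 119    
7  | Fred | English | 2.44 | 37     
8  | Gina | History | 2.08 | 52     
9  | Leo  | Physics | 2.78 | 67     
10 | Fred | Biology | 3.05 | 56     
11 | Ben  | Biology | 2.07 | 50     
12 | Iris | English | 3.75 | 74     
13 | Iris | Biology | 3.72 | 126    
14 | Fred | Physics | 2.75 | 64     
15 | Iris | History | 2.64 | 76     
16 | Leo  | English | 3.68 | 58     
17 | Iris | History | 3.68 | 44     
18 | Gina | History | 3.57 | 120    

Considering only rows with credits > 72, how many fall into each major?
SELECT major, COUNT(*)
FROM students
WHERE credits > 72
GROUP BY major

Note: WHERE filters rows before grouping.

Result:
  Biology: 1
  English: 2
  History: 3
  Physics: 1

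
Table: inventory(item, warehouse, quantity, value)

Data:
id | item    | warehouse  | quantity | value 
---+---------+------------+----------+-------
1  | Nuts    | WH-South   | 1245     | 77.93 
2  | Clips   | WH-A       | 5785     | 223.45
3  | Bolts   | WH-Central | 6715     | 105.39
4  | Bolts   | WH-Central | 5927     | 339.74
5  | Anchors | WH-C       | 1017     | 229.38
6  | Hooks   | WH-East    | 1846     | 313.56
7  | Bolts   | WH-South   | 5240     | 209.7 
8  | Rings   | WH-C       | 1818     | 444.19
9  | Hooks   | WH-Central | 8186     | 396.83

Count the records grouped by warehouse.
SELECT warehouse, COUNT(*) as count
FROM inventory
GROUP BY warehouse

Result:
  WH-A: 1
  WH-C: 2
  WH-Central: 3
  WH-East: 1
  WH-South: 2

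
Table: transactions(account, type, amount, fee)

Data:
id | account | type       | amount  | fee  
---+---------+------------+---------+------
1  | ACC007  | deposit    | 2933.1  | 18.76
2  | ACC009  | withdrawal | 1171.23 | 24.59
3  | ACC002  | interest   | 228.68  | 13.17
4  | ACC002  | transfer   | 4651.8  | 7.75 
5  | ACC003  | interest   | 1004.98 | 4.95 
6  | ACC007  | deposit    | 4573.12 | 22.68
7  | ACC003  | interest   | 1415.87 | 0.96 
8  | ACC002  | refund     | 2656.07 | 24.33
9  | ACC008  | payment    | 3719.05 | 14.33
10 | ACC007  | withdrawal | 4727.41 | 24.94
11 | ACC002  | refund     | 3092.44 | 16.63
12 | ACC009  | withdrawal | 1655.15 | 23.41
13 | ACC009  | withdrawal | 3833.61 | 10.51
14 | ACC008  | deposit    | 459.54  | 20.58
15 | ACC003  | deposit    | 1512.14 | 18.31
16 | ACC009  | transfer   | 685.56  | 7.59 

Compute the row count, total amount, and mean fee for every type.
SELECT type,
       COUNT(*) as cnt,
       SUM(amount) as total_amount,
       AVG(fee) as avg_fee
FROM transactions
GROUP BY type

Result:
  deposit: 4 records, 9477.90 total amount, 20.08 avg fee
  interest: 3 records, 2649.53 total amount, 6.36 avg fee
  payment: 1 records, 3719.05 total amount, 14.33 avg fee
  refund: 2 records, 5748.51 total amount, 20.48 avg fee
  transfer: 2 records, 5337.36 total amount, 7.67 avg fee
  withdrawal: 4 records, 11387.40 total amount, 20.86 avg fee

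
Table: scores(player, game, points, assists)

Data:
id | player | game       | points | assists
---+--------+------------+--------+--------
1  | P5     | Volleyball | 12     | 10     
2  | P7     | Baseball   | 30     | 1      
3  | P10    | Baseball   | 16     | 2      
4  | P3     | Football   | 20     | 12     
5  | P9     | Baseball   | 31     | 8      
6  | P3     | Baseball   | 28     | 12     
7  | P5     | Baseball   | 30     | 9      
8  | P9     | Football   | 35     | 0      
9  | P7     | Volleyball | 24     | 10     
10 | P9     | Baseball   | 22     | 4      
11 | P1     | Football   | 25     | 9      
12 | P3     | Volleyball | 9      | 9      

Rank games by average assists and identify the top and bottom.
SELECT game, AVG(assists)
FROM scores
GROUP BY game
ORDER BY AVG(assists)

All groups:
  Baseball: 6.00
  Football: 7.00
  Volleyball: 9.67

Highest: Volleyball (9.67)
Lowest: Baseball (6.00)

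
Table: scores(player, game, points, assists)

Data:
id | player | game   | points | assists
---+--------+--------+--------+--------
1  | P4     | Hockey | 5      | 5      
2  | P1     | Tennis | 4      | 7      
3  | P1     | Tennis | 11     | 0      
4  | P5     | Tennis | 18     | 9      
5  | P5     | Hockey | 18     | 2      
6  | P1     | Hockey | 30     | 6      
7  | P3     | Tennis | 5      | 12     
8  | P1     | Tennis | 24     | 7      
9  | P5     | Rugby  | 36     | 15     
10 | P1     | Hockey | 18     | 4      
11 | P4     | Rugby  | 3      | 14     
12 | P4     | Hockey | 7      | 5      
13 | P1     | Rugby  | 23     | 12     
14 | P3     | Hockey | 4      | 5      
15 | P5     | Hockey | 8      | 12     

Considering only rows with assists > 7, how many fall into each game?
SELECT game, COUNT(*)
FROM scores
WHERE assists > 7
GROUP BY game

Note: WHERE filters rows before grouping.

Result:
  Hockey: 1
  Rugby: 3
  Tennis: 2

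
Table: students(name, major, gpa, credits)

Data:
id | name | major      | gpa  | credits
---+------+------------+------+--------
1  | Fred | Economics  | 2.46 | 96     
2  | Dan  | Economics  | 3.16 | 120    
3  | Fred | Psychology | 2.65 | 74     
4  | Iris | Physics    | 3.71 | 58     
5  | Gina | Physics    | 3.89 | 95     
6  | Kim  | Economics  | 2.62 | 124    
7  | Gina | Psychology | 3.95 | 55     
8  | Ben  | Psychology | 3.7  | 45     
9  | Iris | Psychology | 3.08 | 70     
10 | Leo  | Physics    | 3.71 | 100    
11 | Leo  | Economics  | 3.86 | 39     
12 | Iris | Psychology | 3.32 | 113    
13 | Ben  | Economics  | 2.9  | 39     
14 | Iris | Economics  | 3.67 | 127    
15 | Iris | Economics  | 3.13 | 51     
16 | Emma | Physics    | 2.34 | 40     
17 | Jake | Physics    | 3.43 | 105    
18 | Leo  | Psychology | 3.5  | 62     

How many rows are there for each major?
SELECT major, COUNT(*) as count
FROM students
GROUP BY major

Result:
  Economics: 7
  Physics: 5
  Psychology: 6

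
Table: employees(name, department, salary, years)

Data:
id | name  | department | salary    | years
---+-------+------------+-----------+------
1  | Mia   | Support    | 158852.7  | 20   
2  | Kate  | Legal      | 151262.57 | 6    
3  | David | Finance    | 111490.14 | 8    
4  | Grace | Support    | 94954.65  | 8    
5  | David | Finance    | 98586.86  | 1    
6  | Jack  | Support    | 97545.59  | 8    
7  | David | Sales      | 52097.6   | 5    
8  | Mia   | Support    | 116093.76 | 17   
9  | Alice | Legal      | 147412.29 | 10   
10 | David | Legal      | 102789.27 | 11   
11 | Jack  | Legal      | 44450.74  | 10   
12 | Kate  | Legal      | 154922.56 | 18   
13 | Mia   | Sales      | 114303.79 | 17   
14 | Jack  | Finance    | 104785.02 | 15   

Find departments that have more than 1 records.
SELECT department, COUNT(*) as cnt
FROM employees
GROUP BY department
HAVING COUNT(*) > 1

Result:
  Finance: 3
  Legal: 5
  Sales: 2
  Support: 4

Note: HAVING filters groups after aggregation, WHERE filters rows before.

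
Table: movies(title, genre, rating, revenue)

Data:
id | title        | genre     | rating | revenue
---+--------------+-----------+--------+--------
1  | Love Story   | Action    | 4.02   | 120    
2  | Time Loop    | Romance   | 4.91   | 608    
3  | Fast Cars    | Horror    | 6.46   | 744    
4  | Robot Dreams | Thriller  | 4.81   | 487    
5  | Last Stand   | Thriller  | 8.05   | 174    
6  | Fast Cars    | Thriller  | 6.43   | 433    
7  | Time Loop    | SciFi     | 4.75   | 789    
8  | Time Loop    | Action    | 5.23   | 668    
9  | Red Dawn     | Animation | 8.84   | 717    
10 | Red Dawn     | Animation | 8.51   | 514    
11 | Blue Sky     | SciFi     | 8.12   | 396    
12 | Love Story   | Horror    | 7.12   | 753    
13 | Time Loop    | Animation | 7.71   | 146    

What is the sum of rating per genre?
SELECT genre, SUM(rating) as result
FROM movies
GROUP BY genre

Result:
  Action: 9.25
  Animation: 25.06
  Horror: 13.58
  Romance: 4.91
  SciFi: 12.87
  Thriller: 19.29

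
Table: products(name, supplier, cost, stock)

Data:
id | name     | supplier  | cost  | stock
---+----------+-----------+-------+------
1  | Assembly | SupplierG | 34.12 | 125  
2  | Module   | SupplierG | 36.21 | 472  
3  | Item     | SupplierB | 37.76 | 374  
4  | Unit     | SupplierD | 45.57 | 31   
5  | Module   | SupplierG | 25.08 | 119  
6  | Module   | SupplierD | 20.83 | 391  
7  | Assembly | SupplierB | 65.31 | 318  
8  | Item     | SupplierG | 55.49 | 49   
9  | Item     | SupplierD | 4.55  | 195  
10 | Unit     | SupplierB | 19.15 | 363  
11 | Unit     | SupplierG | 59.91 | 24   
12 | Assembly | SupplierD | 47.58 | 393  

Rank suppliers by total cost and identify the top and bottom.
SELECT supplier, SUM(cost)
FROM products
GROUP BY supplier
ORDER BY SUM(cost)

All groups:
  SupplierD: 118.53
  SupplierB: 122.22
  SupplierG: 210.81

Highest: SupplierG (210.81)
Lowest: SupplierD (118.53)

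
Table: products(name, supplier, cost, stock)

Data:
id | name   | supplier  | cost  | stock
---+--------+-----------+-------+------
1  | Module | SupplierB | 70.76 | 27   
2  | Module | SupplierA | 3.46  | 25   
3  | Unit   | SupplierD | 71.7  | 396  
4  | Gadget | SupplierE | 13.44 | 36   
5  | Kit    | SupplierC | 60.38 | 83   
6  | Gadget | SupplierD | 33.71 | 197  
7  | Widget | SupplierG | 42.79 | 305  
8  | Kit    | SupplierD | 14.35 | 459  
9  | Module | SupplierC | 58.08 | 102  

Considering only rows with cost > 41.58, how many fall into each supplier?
SELECT supplier, COUNT(*)
FROM products
WHERE cost > 41.58
GROUP BY supplier

Note: WHERE filters rows before grouping.

Result:
  SupplierB: 1
  SupplierC: 2
  SupplierD: 1
  SupplierG: 1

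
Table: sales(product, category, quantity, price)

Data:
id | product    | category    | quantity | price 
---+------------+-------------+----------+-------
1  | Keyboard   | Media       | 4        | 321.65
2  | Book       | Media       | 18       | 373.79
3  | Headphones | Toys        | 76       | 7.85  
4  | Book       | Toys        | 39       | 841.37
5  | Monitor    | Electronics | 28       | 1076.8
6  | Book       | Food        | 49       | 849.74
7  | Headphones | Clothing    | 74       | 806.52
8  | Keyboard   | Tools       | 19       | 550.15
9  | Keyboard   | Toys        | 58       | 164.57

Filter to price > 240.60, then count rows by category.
SELECT category, COUNT(*)
FROM sales
WHERE price > 240.60
GROUP BY category

Note: WHERE filters rows before grouping.

Result:
  Clothing: 1
  Electronics: 1
  Food: 1
  Media: 2
  Tools: 1
  Toys: 1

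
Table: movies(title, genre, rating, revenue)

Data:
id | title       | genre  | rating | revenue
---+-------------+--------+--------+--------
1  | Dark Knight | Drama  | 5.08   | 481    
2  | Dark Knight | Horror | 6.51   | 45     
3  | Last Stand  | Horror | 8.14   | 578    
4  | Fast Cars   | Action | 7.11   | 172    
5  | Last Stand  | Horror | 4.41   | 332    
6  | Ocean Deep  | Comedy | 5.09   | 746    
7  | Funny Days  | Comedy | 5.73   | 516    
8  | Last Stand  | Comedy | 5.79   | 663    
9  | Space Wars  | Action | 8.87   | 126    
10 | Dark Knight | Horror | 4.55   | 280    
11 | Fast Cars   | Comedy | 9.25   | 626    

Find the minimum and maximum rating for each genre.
SELECT genre, MIN(rating), MAX(rating)
FROM movies
GROUP BY genre

Result:
  Action: min=7.11, max=8.87
  Comedy: min=5.09, max=9.25
  Drama: min=5.08, max=5.08
  Horror: min=4.41, max=8.14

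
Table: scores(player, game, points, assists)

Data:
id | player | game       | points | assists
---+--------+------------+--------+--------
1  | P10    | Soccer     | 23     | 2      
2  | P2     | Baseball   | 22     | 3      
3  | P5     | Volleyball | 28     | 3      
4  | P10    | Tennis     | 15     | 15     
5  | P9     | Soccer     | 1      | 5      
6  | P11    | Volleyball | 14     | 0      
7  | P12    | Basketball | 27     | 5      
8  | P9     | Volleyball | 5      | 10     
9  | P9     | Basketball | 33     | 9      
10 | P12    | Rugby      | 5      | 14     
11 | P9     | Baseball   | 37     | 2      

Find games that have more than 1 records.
SELECT game, COUNT(*) as cnt
FROM scores
GROUP BY game
HAVING COUNT(*) > 1

Result:
  Baseball: 2
  Basketball: 2
  Soccer: 2
  Volleyball: 3

Note: HAVING filters groups after aggregation, WHERE filters rows before.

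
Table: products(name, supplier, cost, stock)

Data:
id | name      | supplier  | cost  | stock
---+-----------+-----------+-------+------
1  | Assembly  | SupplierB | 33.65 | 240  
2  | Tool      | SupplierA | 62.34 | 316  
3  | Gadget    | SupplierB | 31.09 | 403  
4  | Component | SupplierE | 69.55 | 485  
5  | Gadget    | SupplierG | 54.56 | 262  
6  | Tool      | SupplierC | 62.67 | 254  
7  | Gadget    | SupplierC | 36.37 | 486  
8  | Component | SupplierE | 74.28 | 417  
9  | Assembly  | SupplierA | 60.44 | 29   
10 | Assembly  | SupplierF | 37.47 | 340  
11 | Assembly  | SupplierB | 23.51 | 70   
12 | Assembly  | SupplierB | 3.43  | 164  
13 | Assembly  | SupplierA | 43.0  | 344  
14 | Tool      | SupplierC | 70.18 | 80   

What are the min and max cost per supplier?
SELECT supplier, MIN(cost), MAX(cost)
FROM products
GROUP BY supplier

Result:
  SupplierA: min=43.00, max=62.34
  SupplierB: min=3.43, max=33.65
  SupplierC: min=36.37, max=70.18
  SupplierE: min=69.55, max=74.28
  SupplierF: min=37.47, max=37.47
  SupplierG: min=54.56, max=54.56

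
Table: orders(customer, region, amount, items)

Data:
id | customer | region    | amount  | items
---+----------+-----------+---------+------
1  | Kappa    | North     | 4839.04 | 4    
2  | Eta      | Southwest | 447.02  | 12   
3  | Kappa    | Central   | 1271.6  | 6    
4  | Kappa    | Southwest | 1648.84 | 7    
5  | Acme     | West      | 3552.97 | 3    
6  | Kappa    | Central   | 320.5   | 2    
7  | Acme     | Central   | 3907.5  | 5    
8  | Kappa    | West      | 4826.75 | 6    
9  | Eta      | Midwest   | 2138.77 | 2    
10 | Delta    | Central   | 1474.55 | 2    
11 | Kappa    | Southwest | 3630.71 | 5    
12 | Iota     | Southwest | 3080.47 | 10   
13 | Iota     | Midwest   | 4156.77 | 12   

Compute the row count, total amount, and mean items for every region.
SELECT region,
       COUNT(*) as cnt,
       SUM(amount) as total_amount,
       AVG(items) as avg_items
FROM orders
GROUP BY region

Result:
  Central: 4 records, 6974.15 total amount, 3.75 avg items
  Midwest: 2 records, 6295.54 total amount, 7.00 avg items
  North: 1 records, 4839.04 total amount, 4.00 avg items
  Southwest: 4 records, 8807.04 total amount, 8.50 avg items
  West: 2 records, 8379.72 total amount, 4.50 avg items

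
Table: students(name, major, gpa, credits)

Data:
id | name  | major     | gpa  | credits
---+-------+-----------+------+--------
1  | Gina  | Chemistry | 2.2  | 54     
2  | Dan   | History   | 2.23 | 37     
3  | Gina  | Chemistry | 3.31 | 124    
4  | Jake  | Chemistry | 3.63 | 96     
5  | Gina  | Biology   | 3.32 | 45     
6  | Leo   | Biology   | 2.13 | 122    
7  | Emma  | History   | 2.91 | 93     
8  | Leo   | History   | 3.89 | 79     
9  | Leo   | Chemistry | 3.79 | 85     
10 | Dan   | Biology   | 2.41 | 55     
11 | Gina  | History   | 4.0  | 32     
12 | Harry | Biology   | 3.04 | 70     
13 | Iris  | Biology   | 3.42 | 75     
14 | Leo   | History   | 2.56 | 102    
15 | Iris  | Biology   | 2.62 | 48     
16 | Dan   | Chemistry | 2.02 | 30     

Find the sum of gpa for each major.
SELECT major, SUM(gpa) as result
FROM students
GROUP BY major

Result:
  Biology: 16.94
  Chemistry: 14.95
  History: 15.59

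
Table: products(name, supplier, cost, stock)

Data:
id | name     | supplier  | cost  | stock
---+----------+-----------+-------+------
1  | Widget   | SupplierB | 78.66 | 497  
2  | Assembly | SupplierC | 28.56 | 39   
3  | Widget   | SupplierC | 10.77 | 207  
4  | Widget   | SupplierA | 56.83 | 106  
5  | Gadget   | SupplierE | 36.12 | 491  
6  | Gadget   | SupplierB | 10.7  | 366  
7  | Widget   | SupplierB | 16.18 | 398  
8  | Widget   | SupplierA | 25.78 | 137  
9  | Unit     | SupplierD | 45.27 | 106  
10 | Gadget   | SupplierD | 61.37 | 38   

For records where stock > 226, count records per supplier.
SELECT supplier, COUNT(*)
FROM products
WHERE stock > 226
GROUP BY supplier

Note: WHERE filters rows before grouping.

Result:
  SupplierB: 3
  SupplierE: 1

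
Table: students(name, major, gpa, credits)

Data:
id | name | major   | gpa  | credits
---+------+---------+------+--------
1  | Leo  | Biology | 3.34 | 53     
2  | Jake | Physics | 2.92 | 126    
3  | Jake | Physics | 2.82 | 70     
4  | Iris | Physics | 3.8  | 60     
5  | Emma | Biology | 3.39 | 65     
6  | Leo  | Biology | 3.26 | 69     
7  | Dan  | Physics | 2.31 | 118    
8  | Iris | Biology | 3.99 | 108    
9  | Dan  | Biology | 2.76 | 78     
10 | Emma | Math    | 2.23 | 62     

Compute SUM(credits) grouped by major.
SELECT major, SUM(credits) as result
FROM students
GROUP BY major

Result:
  Biology: 373
  Math: 62
  Physics: 374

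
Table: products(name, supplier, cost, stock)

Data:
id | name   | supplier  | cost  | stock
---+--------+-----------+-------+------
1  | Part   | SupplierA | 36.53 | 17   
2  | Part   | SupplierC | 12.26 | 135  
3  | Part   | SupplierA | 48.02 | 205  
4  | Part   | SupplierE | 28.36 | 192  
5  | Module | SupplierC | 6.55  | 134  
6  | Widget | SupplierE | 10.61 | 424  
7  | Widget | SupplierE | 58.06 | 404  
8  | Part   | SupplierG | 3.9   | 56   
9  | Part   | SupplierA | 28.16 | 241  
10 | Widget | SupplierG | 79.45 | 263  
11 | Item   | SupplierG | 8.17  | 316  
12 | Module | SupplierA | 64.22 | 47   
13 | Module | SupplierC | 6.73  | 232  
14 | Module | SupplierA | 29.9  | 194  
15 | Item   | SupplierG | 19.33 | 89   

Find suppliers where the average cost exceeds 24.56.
SELECT supplier, AVG(cost)
FROM products
GROUP BY supplier
HAVING AVG(cost) > 24.56

Result:
  SupplierA: avg=41.37
  SupplierE: avg=32.34
  SupplierG: avg=27.71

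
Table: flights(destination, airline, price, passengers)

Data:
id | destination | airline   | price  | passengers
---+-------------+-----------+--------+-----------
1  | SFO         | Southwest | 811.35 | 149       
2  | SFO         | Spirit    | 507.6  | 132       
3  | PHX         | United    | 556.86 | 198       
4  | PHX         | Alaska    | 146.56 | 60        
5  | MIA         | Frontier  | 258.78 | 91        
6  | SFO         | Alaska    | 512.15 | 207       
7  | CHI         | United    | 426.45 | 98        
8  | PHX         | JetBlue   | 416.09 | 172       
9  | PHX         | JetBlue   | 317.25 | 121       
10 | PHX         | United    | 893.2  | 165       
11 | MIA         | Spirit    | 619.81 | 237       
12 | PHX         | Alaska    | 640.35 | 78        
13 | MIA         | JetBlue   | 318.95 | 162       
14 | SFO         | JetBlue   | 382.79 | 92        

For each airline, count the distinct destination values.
SELECT airline, COUNT(DISTINCT destination)
FROM flights
GROUP BY airline

Result:
  Alaska: 2 distinct
  Frontier: 1 distinct
  JetBlue: 3 distinct
  Southwest: 1 distinct
  Spirit: 2 distinct
  United: 2 distinct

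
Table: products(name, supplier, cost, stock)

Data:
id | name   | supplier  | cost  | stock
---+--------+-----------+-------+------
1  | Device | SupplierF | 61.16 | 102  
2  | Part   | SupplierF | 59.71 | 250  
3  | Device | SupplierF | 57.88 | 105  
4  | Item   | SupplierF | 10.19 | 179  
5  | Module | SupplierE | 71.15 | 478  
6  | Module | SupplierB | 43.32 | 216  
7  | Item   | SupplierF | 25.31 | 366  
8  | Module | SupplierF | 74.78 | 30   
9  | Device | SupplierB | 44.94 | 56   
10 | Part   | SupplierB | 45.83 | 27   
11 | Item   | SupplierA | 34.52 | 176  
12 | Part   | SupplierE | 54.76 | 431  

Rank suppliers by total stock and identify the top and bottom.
SELECT supplier, SUM(stock)
FROM products
GROUP BY supplier
ORDER BY SUM(stock)

All groups:
  SupplierA: 176
  SupplierB: 299
  SupplierE: 909
  SupplierF: 1032

Highest: SupplierF (1032)
Lowest: SupplierA (176)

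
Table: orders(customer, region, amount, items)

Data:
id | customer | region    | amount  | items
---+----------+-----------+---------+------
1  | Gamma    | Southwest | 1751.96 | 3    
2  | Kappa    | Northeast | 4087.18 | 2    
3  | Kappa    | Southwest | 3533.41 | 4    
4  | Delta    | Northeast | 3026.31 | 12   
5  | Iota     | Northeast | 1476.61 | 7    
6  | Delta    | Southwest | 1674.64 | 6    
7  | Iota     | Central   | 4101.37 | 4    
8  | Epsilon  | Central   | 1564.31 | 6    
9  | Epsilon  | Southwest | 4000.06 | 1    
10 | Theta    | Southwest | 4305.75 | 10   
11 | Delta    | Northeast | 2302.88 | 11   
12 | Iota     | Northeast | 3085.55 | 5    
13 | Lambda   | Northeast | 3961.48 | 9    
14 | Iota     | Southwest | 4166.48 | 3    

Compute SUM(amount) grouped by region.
SELECT region, SUM(amount) as result
FROM orders
GROUP BY region

Result:
  Central: 5665.68
  Northeast: 17940.01
  Southwest: 19432.30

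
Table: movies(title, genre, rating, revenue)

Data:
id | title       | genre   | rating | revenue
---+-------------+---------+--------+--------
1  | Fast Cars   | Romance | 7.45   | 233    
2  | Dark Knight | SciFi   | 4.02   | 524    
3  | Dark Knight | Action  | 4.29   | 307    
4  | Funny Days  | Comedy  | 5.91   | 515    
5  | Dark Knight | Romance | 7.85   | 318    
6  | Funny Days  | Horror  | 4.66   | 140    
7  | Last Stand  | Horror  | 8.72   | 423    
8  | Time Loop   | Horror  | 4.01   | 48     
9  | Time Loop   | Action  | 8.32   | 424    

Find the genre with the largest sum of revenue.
SELECT genre, SUM(revenue) as val
FROM movies
GROUP BY genre
ORDER BY val DESC
LIMIT 1

Result: Action with sum(revenue) = 731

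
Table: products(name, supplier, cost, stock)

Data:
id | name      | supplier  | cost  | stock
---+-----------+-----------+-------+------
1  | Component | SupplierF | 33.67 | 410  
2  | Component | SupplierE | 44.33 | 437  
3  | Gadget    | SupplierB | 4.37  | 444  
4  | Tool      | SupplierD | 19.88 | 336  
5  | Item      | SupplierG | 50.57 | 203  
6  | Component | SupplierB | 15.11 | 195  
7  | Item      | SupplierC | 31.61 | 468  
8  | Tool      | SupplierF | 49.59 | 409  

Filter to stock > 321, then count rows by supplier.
SELECT supplier, COUNT(*)
FROM products
WHERE stock > 321
GROUP BY supplier

Note: WHERE filters rows before grouping.

Result:
  SupplierB: 1
  SupplierC: 1
  SupplierD: 1
  SupplierE: 1
  SupplierF: 2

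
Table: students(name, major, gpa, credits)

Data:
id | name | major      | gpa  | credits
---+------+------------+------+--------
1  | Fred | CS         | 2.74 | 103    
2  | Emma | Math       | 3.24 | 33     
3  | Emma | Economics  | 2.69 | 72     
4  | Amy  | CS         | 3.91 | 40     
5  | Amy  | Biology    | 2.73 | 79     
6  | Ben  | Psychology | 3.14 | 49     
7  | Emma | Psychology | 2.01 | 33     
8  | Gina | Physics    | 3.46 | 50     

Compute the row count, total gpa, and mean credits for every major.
SELECT major,
       COUNT(*) as cnt,
       SUM(gpa) as total_gpa,
       AVG(credits) as avg_credits
FROM students
GROUP BY major

Result:
  Biology: 1 records, 2.73 total gpa, 79.00 avg credits
  CS: 2 records, 6.65 total gpa, 71.50 avg credits
  Economics: 1 records, 2.69 total gpa, 72.00 avg credits
  Math: 1 records, 3.24 total gpa, 33.00 avg credits
  Physics: 1 records, 3.46 total gpa, 50.00 avg credits
  Psychology: 2 records, 5.15 total gpa, 41.00 avg credits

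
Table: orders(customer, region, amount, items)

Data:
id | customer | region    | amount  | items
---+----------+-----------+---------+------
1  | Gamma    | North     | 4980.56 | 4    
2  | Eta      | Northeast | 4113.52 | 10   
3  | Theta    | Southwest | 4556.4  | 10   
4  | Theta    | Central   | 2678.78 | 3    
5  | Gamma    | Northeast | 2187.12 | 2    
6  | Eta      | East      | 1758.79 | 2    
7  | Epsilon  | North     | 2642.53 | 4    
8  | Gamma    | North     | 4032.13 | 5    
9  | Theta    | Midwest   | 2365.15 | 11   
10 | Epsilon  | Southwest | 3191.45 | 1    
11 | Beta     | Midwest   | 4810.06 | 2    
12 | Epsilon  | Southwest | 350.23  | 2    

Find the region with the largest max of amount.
SELECT region, MAX(amount) as val
FROM orders
GROUP BY region
ORDER BY val DESC
LIMIT 1

Result: North with max(amount) = 4980.56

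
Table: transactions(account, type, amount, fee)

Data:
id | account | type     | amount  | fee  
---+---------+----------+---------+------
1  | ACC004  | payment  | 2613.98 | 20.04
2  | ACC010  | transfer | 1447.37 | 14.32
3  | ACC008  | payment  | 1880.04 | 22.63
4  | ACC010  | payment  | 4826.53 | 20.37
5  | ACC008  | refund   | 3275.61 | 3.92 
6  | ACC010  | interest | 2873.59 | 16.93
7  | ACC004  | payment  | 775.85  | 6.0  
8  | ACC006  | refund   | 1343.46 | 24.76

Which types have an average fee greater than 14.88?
SELECT type, AVG(fee)
FROM transactions
GROUP BY type
HAVING AVG(fee) > 14.88

Result:
  interest: avg=16.93
  payment: avg=17.26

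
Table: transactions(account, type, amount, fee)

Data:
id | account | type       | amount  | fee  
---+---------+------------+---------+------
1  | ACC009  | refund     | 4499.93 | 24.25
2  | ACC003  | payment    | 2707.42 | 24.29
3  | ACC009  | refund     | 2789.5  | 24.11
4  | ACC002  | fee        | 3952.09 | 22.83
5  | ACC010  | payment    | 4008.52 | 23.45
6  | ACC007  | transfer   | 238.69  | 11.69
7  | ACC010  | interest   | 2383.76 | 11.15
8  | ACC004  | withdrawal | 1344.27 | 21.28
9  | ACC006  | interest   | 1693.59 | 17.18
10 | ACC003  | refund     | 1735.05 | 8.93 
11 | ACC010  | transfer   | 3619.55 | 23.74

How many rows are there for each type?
SELECT type, COUNT(*) as count
FROM transactions
GROUP BY type

Result:
  fee: 1
  interest: 2
  payment: 2
  refund: 3
  transfer: 2
  withdrawal: 1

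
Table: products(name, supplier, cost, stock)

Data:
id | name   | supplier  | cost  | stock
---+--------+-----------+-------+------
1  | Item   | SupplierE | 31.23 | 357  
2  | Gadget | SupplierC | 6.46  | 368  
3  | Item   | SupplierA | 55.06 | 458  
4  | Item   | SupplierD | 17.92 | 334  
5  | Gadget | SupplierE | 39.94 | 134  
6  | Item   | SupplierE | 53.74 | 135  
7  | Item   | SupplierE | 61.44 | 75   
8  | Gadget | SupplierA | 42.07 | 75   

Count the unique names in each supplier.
SELECT supplier, COUNT(DISTINCT name)
FROM products
GROUP BY supplier

Result:
  SupplierA: 2 distinct
  SupplierC: 1 distinct
  SupplierD: 1 distinct
  SupplierE: 2 distinct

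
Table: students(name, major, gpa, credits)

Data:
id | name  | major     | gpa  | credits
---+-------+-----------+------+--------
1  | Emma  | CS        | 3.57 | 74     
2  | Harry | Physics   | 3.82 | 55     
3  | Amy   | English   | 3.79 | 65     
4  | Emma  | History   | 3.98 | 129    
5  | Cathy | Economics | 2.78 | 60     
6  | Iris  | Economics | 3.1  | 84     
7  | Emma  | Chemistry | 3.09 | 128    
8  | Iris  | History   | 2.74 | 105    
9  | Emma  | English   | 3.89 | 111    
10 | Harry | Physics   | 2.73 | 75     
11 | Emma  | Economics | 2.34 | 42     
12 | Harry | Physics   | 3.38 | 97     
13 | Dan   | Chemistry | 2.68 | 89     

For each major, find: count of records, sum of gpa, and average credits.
SELECT major,
       COUNT(*) as cnt,
       SUM(gpa) as total_gpa,
       AVG(credits) as avg_credits
FROM students
GROUP BY major

Result:
  CS: 1 records, 3.57 total gpa, 74.00 avg credits
  Chemistry: 2 records, 5.77 total gpa, 108.50 avg credits
  Economics: 3 records, 8.22 total gpa, 62.00 avg credits
  English: 2 records, 7.68 total gpa, 88.00 avg credits
  History: 2 records, 6.72 total gpa, 117.00 avg credits
  Physics: 3 records, 9.93 total gpa, 75.67 avg credits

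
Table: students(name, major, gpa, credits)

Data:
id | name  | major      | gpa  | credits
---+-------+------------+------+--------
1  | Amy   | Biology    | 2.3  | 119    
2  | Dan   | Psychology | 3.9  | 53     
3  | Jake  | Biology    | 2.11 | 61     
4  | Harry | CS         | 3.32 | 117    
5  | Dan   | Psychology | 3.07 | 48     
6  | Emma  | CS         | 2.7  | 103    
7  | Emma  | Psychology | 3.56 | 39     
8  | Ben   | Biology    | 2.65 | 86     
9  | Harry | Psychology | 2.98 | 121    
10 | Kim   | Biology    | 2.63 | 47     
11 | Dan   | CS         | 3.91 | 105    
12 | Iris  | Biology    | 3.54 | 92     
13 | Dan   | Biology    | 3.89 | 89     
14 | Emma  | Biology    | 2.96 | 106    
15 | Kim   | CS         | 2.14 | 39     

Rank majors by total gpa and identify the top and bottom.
SELECT major, SUM(gpa)
FROM students
GROUP BY major
ORDER BY SUM(gpa)

All groups:
  CS: 12.07
  Psychology: 13.51
  Biology: 20.08

Highest: Biology (20.08)
Lowest: CS (12.07)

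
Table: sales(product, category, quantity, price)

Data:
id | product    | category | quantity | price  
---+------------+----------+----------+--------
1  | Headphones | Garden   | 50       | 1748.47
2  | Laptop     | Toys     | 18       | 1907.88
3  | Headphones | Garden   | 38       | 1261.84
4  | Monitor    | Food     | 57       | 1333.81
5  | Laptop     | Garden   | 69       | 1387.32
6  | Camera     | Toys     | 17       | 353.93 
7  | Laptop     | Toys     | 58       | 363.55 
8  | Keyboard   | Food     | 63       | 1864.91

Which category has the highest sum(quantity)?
SELECT category, SUM(quantity) as val
FROM sales
GROUP BY category
ORDER BY val DESC
LIMIT 1

Result: Garden with sum(quantity) = 157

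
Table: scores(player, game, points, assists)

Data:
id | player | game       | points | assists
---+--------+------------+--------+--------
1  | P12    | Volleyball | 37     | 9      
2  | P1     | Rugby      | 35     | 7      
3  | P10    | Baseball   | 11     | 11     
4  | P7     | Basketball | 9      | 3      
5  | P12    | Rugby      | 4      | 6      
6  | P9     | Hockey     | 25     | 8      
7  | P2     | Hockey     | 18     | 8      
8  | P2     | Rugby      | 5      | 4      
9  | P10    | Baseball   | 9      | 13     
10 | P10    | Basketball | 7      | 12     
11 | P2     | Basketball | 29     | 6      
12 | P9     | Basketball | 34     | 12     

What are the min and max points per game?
SELECT game, MIN(points), MAX(points)
FROM scores
GROUP BY game

Result:
  Baseball: min=9, max=11
  Basketball: min=7, max=34
  Hockey: min=18, max=25
  Rugby: min=4, max=35
  Volleyball: min=37, max=37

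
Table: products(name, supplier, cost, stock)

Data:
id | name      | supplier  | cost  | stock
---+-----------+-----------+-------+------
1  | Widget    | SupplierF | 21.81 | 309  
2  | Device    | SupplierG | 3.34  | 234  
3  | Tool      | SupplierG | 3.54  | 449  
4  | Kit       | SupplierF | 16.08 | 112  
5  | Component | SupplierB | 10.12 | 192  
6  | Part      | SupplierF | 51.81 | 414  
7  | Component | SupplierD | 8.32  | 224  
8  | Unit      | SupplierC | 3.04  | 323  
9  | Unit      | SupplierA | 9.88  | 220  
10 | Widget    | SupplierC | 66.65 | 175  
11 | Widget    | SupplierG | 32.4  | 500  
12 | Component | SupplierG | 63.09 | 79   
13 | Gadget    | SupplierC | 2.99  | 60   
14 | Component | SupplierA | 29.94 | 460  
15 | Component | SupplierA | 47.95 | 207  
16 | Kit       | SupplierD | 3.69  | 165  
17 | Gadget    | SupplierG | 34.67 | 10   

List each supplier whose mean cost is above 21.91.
SELECT supplier, AVG(cost)
FROM products
GROUP BY supplier
HAVING AVG(cost) > 21.91

Result:
  SupplierA: avg=29.26
  SupplierC: avg=24.23
  SupplierF: avg=29.90
  SupplierG: avg=27.41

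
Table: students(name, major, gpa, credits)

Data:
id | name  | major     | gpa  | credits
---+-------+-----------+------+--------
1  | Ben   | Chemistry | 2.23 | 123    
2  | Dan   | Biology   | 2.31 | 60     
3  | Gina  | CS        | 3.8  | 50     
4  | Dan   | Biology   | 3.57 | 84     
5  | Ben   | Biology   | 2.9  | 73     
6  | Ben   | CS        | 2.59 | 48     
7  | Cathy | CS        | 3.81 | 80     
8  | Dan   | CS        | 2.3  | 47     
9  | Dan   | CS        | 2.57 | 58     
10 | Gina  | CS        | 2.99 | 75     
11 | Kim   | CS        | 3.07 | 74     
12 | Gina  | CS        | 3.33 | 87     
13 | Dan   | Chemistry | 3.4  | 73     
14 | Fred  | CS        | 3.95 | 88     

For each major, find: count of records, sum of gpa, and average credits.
SELECT major,
       COUNT(*) as cnt,
       SUM(gpa) as total_gpa,
       AVG(credits) as avg_credits
FROM students
GROUP BY major

Result:
  Biology: 3 records, 8.78 total gpa, 72.33 avg credits
  CS: 9 records, 28.41 total gpa, 67.44 avg credits
  Chemistry: 2 records, 5.63 total gpa, 98.00 avg credits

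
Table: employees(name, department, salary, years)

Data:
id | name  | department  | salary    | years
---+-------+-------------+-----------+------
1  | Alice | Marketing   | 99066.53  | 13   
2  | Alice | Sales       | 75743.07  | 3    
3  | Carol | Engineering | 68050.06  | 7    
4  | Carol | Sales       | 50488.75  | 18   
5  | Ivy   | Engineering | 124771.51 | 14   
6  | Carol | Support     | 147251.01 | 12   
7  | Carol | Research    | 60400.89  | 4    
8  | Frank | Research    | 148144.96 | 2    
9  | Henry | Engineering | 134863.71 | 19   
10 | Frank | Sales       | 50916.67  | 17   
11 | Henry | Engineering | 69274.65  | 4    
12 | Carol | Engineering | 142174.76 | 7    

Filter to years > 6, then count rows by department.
SELECT department, COUNT(*)
FROM employees
WHERE years > 6
GROUP BY department

Note: WHERE filters rows before grouping.

Result:
  Engineering: 4
  Marketing: 1
  Sales: 2
  Support: 1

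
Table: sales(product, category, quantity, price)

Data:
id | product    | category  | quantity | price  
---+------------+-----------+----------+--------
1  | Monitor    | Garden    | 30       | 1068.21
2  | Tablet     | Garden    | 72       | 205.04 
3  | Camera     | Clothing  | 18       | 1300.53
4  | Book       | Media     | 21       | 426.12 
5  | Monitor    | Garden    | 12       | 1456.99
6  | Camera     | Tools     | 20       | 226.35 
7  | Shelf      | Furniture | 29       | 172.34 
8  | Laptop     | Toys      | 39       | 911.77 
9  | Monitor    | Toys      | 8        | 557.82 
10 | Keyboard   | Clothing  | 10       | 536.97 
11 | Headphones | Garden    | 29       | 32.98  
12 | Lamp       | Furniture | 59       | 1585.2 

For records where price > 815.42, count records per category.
SELECT category, COUNT(*)
FROM sales
WHERE price > 815.42
GROUP BY category

Note: WHERE filters rows before grouping.

Result:
  Clothing: 1
  Furniture: 1
  Garden: 2
  Toys: 1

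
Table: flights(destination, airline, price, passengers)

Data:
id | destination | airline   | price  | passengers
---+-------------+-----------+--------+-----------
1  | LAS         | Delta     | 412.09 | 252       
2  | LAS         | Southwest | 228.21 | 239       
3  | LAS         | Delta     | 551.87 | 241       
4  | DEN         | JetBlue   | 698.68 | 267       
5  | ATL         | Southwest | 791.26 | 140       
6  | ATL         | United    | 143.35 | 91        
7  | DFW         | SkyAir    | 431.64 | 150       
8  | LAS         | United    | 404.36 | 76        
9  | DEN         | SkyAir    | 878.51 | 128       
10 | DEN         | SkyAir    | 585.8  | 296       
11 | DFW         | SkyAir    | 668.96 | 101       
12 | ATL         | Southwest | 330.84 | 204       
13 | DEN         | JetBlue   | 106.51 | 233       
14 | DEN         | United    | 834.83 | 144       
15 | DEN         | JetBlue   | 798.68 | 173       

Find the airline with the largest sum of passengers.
SELECT airline, SUM(passengers) as val
FROM flights
GROUP BY airline
ORDER BY val DESC
LIMIT 1

Result: SkyAir with sum(passengers) = 675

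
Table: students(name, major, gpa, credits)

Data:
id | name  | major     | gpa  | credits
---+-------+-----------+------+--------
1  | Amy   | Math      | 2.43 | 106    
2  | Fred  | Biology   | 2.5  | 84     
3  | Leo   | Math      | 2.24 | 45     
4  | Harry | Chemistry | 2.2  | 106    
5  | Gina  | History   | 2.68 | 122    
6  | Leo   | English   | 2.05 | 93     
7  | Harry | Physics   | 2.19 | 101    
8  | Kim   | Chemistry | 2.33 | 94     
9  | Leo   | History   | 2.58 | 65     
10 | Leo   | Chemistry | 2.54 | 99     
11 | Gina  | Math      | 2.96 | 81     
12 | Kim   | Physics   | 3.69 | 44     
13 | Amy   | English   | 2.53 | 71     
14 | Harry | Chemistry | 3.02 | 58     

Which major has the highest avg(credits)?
SELECT major, AVG(credits) as val
FROM students
GROUP BY major
ORDER BY val DESC
LIMIT 1

Result: History with avg(credits) = 93.50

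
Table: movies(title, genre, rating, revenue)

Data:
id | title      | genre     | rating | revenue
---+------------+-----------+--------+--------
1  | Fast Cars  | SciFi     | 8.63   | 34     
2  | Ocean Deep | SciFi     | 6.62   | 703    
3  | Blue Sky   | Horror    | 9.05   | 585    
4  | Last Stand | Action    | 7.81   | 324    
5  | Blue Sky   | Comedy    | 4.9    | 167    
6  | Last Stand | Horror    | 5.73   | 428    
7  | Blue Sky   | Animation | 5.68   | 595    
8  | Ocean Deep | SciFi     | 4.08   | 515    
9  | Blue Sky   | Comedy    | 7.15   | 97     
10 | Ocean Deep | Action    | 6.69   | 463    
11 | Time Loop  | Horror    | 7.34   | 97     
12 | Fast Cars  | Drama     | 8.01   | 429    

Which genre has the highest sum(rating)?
SELECT genre, SUM(rating) as val
FROM movies
GROUP BY genre
ORDER BY val DESC
LIMIT 1

Result: Horror with sum(rating) = 22.12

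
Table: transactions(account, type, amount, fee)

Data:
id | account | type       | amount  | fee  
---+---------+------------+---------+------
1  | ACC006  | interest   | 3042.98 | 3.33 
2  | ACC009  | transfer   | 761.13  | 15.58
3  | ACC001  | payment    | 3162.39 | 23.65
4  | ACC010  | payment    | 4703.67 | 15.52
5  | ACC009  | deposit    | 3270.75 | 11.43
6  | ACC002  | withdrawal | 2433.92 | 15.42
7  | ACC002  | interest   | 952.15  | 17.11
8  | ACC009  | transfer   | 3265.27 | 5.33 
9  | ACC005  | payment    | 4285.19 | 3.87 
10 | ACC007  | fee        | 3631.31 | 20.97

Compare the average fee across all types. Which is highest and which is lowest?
SELECT type, AVG(fee)
FROM transactions
GROUP BY type
ORDER BY AVG(fee)

All groups:
  interest: 10.22
  transfer: 10.46
  deposit: 11.43
  payment: 14.35
  withdrawal: 15.42
  fee: 20.97

Highest: fee (20.97)
Lowest: interest (10.22)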